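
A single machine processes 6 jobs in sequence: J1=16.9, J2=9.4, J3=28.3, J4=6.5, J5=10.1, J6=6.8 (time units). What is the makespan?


Sequential makespan: sum all processing times
= 16.9 + 9.4 + 28.3 + 6.5 + 10.1 + 6.8
= 78.0 time units


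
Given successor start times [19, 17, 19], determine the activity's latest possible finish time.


LF = min of all successor start times
Successors start at: [19, 17, 19]
LF = min(19, 17, 19)
= 17


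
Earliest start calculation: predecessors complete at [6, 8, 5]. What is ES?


ES = max of all predecessor completion times
Predecessors: [6, 8, 5]
ES = max(6, 8, 5)
= 8


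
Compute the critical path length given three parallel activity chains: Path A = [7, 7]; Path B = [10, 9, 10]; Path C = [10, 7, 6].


Path A: 7 + 7 = 14
Path B: 10 + 9 + 10 = 29
Path C: 10 + 7 + 6 = 23
Critical path = longest = max(14, 29, 23)
= 29 (Path B)


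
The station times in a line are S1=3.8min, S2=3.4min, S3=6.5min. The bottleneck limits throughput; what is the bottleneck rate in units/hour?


Bottleneck = longest station time
Station times: [3.8, 3.4, 6.5]
Max = 6.5 min
Rate = 60 / 6.5
= 9.23 units/hour (bottleneck: 6.5min)


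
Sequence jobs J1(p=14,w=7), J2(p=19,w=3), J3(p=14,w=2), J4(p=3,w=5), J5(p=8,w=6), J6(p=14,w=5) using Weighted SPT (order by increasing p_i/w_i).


WSPT (Smith's rule): sort by p/w ascending
  J4: p/w = 3/5 = 0.600
  J5: p/w = 8/6 = 1.333
  J1: p/w = 14/7 = 2.000
  J6: p/w = 14/5 = 2.800
  J2: p/w = 19/3 = 6.333
  J3: p/w = 14/2 = 7.000
Order: J4 → J5 → J1 → J6 → J2 → J3


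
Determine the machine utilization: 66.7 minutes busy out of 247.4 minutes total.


Utilization = busy / total × 100
= 66.7 / 247.4 × 100
= 27.0%


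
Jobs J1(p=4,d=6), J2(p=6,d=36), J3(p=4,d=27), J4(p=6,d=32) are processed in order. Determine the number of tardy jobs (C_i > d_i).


Completion vs due date:
  J1: C=4, d=6 → on time
  J2: C=10, d=36 → on time
  J3: C=14, d=27 → on time
  J4: C=20, d=32 → on time
Tardy jobs: none
Count = 0


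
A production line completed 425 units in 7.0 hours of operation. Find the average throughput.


Throughput = units / time
= 425 / 7.0
= 60.7 units/hour


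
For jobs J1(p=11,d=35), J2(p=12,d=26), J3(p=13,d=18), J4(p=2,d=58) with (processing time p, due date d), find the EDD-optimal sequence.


EDD: sort by earliest due date
  J3: d=18, p=13
  J2: d=26, p=12
  J1: d=35, p=11
  J4: d=58, p=2
Order: J3 → J2 → J1 → J4


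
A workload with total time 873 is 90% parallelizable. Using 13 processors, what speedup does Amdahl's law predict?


Amdahl's law: T_p = T × ((1-p) + p/N)
= 873 × ((1-0.9) + 0.9/13)
= 873 × (0.10 + 0.0692)
= 873 × 0.1692
= 147.74
Speedup = 873/147.74
= 5.91×


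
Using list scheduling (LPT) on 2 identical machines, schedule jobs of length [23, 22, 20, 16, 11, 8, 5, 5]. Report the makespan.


Jobs (LPT sorted): [23, 22, 20, 16, 11, 8, 5, 5]
Machines: 2
  J=23 → Machine 1 (load: 0+23=23)
  J=22 → Machine 2 (load: 0+22=22)
  J=20 → Machine 2 (load: 22+20=42)
  J=16 → Machine 1 (load: 23+16=39)
  J=11 → Machine 1 (load: 39+11=50)
  J=8 → Machine 2 (load: 42+8=50)
  J=5 → Machine 1 (load: 50+5=55)
  J=5 → Machine 2 (load: 50+5=55)
Machine loads: [55, 55]
Makespan = max = 55 time units


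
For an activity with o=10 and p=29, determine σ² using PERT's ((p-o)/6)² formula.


σ² = ((p - o) / 6)² = (p - o)² / 36
= (29 - 10)² / 36
= 19² / 36
= 361 / 36
= 10.0278


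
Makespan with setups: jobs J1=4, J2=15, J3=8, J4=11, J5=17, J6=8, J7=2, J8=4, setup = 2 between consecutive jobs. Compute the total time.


Makespan = Σ processing + (n-1) × setup
= (4 + 15 + 8 + 11 + 17 + 8 + 2 + 4) + (8-1)×2
= 69 + 14
= 83 time units


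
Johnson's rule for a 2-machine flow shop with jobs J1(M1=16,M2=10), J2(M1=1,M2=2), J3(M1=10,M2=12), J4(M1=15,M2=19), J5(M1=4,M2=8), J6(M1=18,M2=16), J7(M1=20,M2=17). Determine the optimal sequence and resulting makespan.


Johnson's rule:
Group 1 (M1≤M2, sort by M1): ['J2', 'J5', 'J3', 'J4']
Group 2 (M1>M2, sort desc M2): ['J7', 'J6', 'J1']
Sequence: J2 → J5 → J3 → J4 → J7 → J6 → J1
Makespan calculation:
  J2: M1 done=1, M2 done=3
  J5: M1 done=5, M2 done=13
  J3: M1 done=15, M2 done=27
  J4: M1 done=30, M2 done=49
  J7: M1 done=50, M2 done=67
  J6: M1 done=68, M2 done=84
  J1: M1 done=84, M2 done=94
= Sequence: J2 → J5 → J3 → J4 → J7 → J6 → J1, Makespan: 94


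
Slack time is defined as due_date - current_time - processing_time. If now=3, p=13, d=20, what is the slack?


Slack = due - current_time - processing
= 20 - 3 - 13
= 4


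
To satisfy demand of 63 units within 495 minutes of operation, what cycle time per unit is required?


Cycle time = available time / demand
= 495 / 63
= 7.86 min/unit


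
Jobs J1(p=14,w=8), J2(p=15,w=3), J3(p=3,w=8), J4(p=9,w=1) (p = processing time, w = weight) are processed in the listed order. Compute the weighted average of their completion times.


Completion times:
  J1: C=14, w×C=8×14=112
  J2: C=29, w×C=3×29=87
  J3: C=32, w×C=8×32=256
  J4: C=41, w×C=1×41=41
Sum w×C = 496
Sum w = 20
Weighted avg = 496/20
= 24.80


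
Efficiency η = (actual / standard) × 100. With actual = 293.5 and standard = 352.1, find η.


Efficiency = (actual / standard) × 100
= (293.5 / 352.1) × 100
= 83.4%


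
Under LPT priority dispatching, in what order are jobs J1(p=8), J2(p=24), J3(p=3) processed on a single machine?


LPT: sort by longest processing time first
  J2: p=24
  J1: p=8
  J3: p=3
Order: J2 → J1 → J3


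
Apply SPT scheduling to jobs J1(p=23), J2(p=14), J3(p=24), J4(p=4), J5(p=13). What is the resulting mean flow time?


SPT order: J4 → J5 → J2 → J1 → J3
Completion times:
  J4: C=4
  J5: C=17
  J2: C=31
  J1: C=54
  J3: C=78
Sum = 184, n = 5
Mean flow = 184/5
= 36.80


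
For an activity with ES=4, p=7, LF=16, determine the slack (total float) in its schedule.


EF = ES + duration = 4 + 7 = 11
LS = LF - duration = 16 - 7 = 9
Total Float = LF - EF = 16 - 11
(or LS - ES = 9 - 4)
= 5


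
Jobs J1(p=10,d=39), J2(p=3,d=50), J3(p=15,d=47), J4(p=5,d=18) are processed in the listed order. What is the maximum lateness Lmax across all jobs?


Lateness per job (L = C - d):
  J1: C=10, d=39, L=-29
  J2: C=13, d=50, L=-37
  J3: C=28, d=47, L=-19
  J4: C=33, d=18, L=15
Lmax = max(-29, -37, -19, 15)
= 15


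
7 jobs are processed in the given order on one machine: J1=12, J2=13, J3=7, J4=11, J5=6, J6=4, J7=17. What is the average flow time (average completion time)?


Completion times:
  J1: completes at 12
  J2: completes at 25
  J3: completes at 32
  J4: completes at 43
  J5: completes at 49
  J6: completes at 53
  J7: completes at 70
Sum = 284
Average = 284/7
= 40.57


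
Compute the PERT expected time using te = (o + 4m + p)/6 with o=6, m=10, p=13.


te = (o + 4m + p) / 6
= (6 + 4×10 + 13) / 6
= (6 + 40 + 13) / 6
= 59 / 6
= 9.83


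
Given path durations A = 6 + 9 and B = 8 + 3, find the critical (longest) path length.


Path A: 6 + 9 = 15
Path B: 8 + 3 = 11
Critical path = longest = max(15, 11)
= 15 (Path A)


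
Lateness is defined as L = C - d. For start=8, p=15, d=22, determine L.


Completion = 8 + 15 = 23
Lateness = C - d = 23 - 22
= 1


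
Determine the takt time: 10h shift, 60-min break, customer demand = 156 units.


Available = 10×60 - 60 = 540 min
Takt time = 540 / 156
= 3.46 min/unit


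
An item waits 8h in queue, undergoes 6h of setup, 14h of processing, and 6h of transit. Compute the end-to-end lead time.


Lead time = queue + setup + processing + transit
= 8 + 6 + 14 + 6
= 34 hours


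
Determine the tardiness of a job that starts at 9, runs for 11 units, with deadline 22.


Completion = start + processing = 9 + 11 = 20
Tardiness = max(0, C - d) = max(0, 20 - 22)
= max(0, -2)
= 0


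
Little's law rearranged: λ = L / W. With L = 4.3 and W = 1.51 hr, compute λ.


Little's law: L = λW → λ = L / W
= 4.3 / 1.51
= 2.85 per hour


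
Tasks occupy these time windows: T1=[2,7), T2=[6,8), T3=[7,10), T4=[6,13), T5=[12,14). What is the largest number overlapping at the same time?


Check each time point for overlaps:
  t=6: 3 tasks active (T1, T2, T4)
Max concurrent = 3


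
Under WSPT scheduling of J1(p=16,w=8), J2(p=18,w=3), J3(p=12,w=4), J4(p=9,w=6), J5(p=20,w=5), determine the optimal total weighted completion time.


WSPT order (by p/w): J4 → J1 → J3 → J5 → J2
  J4: C=9, w·C=6×9=54
  J1: C=25, w·C=8×25=200
  J3: C=37, w·C=4×37=148
  J5: C=57, w·C=5×57=285
  J2: C=75, w·C=3×75=225
Σ w·C = 912
= 912


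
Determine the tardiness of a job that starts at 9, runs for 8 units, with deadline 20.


Completion = start + processing = 9 + 8 = 17
Tardiness = max(0, C - d) = max(0, 17 - 20)
= max(0, -3)
= 0


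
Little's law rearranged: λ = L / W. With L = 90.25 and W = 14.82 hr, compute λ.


Little's law: L = λW → λ = L / W
= 90.25 / 14.82
= 6.09 per hour


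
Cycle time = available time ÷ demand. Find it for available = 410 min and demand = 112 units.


Cycle time = available time / demand
= 410 / 112
= 3.66 min/unit


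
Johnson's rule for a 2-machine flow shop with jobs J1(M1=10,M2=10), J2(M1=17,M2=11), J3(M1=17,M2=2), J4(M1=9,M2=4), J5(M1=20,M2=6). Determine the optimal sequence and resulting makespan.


Johnson's rule:
Group 1 (M1≤M2, sort by M1): ['J1']
Group 2 (M1>M2, sort desc M2): ['J2', 'J5', 'J4', 'J3']
Sequence: J1 → J2 → J5 → J4 → J3
Makespan calculation:
  J1: M1 done=10, M2 done=20
  J2: M1 done=27, M2 done=38
  J5: M1 done=47, M2 done=53
  J4: M1 done=56, M2 done=60
  J3: M1 done=73, M2 done=75
= Sequence: J1 → J2 → J5 → J4 → J3, Makespan: 75


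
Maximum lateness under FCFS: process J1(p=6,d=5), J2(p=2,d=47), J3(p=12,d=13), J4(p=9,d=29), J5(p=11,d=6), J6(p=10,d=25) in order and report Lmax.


Lateness per job (L = C - d):
  J1: C=6, d=5, L=1
  J2: C=8, d=47, L=-39
  J3: C=20, d=13, L=7
  J4: C=29, d=29, L=0
  J5: C=40, d=6, L=34
  J6: C=50, d=25, L=25
Lmax = max(1, -39, 7, 0, 34, 25)
= 34


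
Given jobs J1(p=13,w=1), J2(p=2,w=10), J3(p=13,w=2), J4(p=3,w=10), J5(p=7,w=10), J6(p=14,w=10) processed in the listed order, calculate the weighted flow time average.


Completion times:
  J1: C=13, w×C=1×13=13
  J2: C=15, w×C=10×15=150
  J3: C=28, w×C=2×28=56
  J4: C=31, w×C=10×31=310
  J5: C=38, w×C=10×38=380
  J6: C=52, w×C=10×52=520
Sum w×C = 1429
Sum w = 43
Weighted avg = 1429/43
= 33.23


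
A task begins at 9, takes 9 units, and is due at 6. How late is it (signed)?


Completion = 9 + 9 = 18
Lateness = C - d = 18 - 6
= 12


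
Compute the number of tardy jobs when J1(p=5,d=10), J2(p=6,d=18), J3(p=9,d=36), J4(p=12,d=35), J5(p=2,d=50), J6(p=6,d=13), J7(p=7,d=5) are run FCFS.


Completion vs due date:
  J1: C=5, d=10 → on time
  J2: C=11, d=18 → on time
  J3: C=20, d=36 → on time
  J4: C=32, d=35 → on time
  J5: C=34, d=50 → on time
  J6: C=40, d=13 → TARDY
  J7: C=47, d=5 → TARDY
Tardy jobs: J6, J7
Count = 2


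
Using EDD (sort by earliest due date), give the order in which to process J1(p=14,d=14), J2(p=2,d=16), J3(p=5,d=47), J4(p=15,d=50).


EDD: sort by earliest due date
  J1: d=14, p=14
  J2: d=16, p=2
  J3: d=47, p=5
  J4: d=50, p=15
Order: J1 → J2 → J3 → J4


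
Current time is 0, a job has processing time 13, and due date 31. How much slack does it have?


Slack = due - current_time - processing
= 31 - 0 - 13
= 18


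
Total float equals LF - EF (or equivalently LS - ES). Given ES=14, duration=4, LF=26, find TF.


EF = ES + duration = 14 + 4 = 18
LS = LF - duration = 26 - 4 = 22
Total Float = LF - EF = 26 - 18
(or LS - ES = 22 - 14)
= 8


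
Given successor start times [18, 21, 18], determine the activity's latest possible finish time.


LF = min of all successor start times
Successors start at: [18, 21, 18]
LF = min(18, 21, 18)
= 18


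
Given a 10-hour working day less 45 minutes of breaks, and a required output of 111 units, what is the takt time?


Available = 10×60 - 45 = 555 min
Takt time = 555 / 111
= 5.00 min/unit


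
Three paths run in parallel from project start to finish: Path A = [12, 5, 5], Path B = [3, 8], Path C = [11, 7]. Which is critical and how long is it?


Path A: 12 + 5 + 5 = 22
Path B: 3 + 8 = 11
Path C: 11 + 7 = 18
Critical path = longest = max(22, 11, 18)
= 22 (Path A)


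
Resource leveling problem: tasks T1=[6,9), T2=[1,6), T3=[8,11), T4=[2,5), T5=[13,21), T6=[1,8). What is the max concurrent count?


Check each time point for overlaps:
  t=2: 3 tasks active (T2, T4, T6)
Max concurrent = 3


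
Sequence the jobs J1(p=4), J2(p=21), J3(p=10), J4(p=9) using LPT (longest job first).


LPT: sort by longest processing time first
  J2: p=21
  J3: p=10
  J4: p=9
  J1: p=4
Order: J2 → J3 → J4 → J1


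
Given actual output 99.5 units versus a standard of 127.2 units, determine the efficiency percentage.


Efficiency = (actual / standard) × 100
= (99.5 / 127.2) × 100
= 78.2%


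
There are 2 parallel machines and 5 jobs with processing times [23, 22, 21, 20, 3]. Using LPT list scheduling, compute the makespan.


Jobs (LPT sorted): [23, 22, 21, 20, 3]
Machines: 2
  J=23 → Machine 1 (load: 0+23=23)
  J=22 → Machine 2 (load: 0+22=22)
  J=21 → Machine 2 (load: 22+21=43)
  J=20 → Machine 1 (load: 23+20=43)
  J=3 → Machine 1 (load: 43+3=46)
Machine loads: [46, 43]
Makespan = max = 46 time units


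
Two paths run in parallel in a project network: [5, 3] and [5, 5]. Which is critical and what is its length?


Path A: 5 + 3 = 8
Path B: 5 + 5 = 10
Critical path = longest = max(8, 10)
= 10 (Path B)


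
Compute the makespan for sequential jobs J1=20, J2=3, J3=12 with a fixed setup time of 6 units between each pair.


Makespan = Σ processing + (n-1) × setup
= (20 + 3 + 12) + (3-1)×6
= 35 + 12
= 47 time units


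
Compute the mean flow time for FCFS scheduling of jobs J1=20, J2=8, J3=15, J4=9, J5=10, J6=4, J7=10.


Completion times:
  J1: completes at 20
  J2: completes at 28
  J3: completes at 43
  J4: completes at 52
  J5: completes at 62
  J6: completes at 66
  J7: completes at 76
Sum = 347
Average = 347/7
= 49.57


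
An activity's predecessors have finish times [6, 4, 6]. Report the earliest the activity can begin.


ES = max of all predecessor completion times
Predecessors: [6, 4, 6]
ES = max(6, 4, 6)
= 6


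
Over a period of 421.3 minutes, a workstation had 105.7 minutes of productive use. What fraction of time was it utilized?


Utilization = busy / total × 100
= 105.7 / 421.3 × 100
= 25.1%


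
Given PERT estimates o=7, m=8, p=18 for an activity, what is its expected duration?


te = (o + 4m + p) / 6
= (7 + 4×8 + 18) / 6
= (7 + 32 + 18) / 6
= 57 / 6
= 9.50


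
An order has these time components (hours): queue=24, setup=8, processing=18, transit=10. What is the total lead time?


Lead time = queue + setup + processing + transit
= 24 + 8 + 18 + 10
= 60 hours


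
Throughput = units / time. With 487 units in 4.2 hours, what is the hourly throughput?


Throughput = units / time
= 487 / 4.2
= 116.0 units/hour


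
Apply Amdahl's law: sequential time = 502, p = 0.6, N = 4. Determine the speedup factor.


Amdahl's law: T_p = T × ((1-p) + p/N)
= 502 × ((1-0.6) + 0.6/4)
= 502 × (0.40 + 0.1500)
= 502 × 0.5500
= 276.10
Speedup = 502/276.10
= 1.82×


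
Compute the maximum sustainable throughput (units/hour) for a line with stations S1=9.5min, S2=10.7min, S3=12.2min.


Bottleneck = longest station time
Station times: [9.5, 10.7, 12.2]
Max = 12.2 min
Rate = 60 / 12.2
= 4.92 units/hour (bottleneck: 12.2min)


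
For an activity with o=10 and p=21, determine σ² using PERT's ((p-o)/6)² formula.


σ² = ((p - o) / 6)² = (p - o)² / 36
= (21 - 10)² / 36
= 11² / 36
= 121 / 36
= 3.3611


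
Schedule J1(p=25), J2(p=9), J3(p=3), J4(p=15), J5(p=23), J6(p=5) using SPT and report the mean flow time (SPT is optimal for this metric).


SPT order: J3 → J6 → J2 → J4 → J5 → J1
Completion times:
  J3: C=3
  J6: C=8
  J2: C=17
  J4: C=32
  J5: C=55
  J1: C=80
Sum = 195, n = 6
Mean flow = 195/6
= 32.50


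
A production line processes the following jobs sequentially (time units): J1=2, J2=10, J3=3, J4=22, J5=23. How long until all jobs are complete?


Sequential makespan: sum all processing times
= 2 + 10 + 3 + 22 + 23
= 60 time units


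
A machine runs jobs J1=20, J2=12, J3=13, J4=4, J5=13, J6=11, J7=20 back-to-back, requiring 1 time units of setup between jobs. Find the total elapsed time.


Makespan = Σ processing + (n-1) × setup
= (20 + 12 + 13 + 4 + 13 + 11 + 20) + (7-1)×1
= 93 + 6
= 99 time units


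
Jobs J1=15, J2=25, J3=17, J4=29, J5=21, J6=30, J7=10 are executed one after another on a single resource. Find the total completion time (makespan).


Sequential makespan: sum all processing times
= 15 + 25 + 17 + 29 + 21 + 30 + 10
= 147 time units


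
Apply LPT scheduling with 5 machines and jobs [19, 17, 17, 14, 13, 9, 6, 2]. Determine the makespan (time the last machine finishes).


Jobs (LPT sorted): [19, 17, 17, 14, 13, 9, 6, 2]
Machines: 5
  J=19 → Machine 1 (load: 0+19=19)
  J=17 → Machine 2 (load: 0+17=17)
  J=17 → Machine 3 (load: 0+17=17)
  J=14 → Machine 4 (load: 0+14=14)
  J=13 → Machine 5 (load: 0+13=13)
  J=9 → Machine 5 (load: 13+9=22)
  J=6 → Machine 4 (load: 14+6=20)
  J=2 → Machine 2 (load: 17+2=19)
Machine loads: [19, 19, 17, 20, 22]
Makespan = max = 22 time units


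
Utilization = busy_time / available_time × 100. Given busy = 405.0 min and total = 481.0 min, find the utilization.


Utilization = busy / total × 100
= 405.0 / 481.0 × 100
= 84.2%


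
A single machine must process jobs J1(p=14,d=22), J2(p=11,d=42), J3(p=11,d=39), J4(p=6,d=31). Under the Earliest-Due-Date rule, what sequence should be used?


EDD: sort by earliest due date
  J1: d=22, p=14
  J4: d=31, p=6
  J3: d=39, p=11
  J2: d=42, p=11
Order: J1 → J4 → J3 → J2


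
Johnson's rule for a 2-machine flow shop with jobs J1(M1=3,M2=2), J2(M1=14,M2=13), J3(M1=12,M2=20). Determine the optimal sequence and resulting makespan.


Johnson's rule:
Group 1 (M1≤M2, sort by M1): ['J3']
Group 2 (M1>M2, sort desc M2): ['J2', 'J1']
Sequence: J3 → J2 → J1
Makespan calculation:
  J3: M1 done=12, M2 done=32
  J2: M1 done=26, M2 done=45
  J1: M1 done=29, M2 done=47
= Sequence: J3 → J2 → J1, Makespan: 47


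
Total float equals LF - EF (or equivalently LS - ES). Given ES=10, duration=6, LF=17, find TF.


EF = ES + duration = 10 + 6 = 16
LS = LF - duration = 17 - 6 = 11
Total Float = LF - EF = 17 - 16
(or LS - ES = 11 - 10)
= 1


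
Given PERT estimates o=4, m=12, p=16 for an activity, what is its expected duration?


te = (o + 4m + p) / 6
= (4 + 4×12 + 16) / 6
= (4 + 48 + 16) / 6
= 68 / 6
= 11.33


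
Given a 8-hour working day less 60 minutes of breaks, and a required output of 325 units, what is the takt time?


Available = 8×60 - 60 = 420 min
Takt time = 420 / 325
= 1.29 min/unit


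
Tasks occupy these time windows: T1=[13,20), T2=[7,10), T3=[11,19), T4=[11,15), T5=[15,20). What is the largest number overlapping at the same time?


Check each time point for overlaps:
  t=13: 3 tasks active (T1, T3, T4)
Max concurrent = 3


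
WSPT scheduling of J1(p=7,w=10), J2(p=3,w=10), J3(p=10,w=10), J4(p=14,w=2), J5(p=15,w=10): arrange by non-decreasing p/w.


WSPT (Smith's rule): sort by p/w ascending
  J2: p/w = 3/10 = 0.300
  J1: p/w = 7/10 = 0.700
  J3: p/w = 10/10 = 1.000
  J5: p/w = 15/10 = 1.500
  J4: p/w = 14/2 = 7.000
Order: J2 → J1 → J3 → J5 → J4


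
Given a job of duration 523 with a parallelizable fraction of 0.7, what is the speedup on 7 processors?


Amdahl's law: T_p = T × ((1-p) + p/N)
= 523 × ((1-0.7) + 0.7/7)
= 523 × (0.30 + 0.1000)
= 523 × 0.4000
= 209.20
Speedup = 523/209.20
= 2.50×


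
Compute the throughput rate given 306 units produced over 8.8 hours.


Throughput = units / time
= 306 / 8.8
= 34.8 units/hour


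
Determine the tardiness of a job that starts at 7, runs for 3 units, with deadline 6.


Completion = start + processing = 7 + 3 = 10
Tardiness = max(0, C - d) = max(0, 10 - 6)
= max(0, 4)
= 4


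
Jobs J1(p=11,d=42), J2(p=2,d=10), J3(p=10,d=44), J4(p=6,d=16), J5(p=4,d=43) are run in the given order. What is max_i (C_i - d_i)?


Lateness per job (L = C - d):
  J1: C=11, d=42, L=-31
  J2: C=13, d=10, L=3
  J3: C=23, d=44, L=-21
  J4: C=29, d=16, L=13
  J5: C=33, d=43, L=-10
Lmax = max(-31, 3, -21, 13, -10)
= 13


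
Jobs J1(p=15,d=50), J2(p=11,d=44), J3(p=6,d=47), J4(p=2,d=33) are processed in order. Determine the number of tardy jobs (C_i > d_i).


Completion vs due date:
  J1: C=15, d=50 → on time
  J2: C=26, d=44 → on time
  J3: C=32, d=47 → on time
  J4: C=34, d=33 → TARDY
Tardy jobs: J4
Count = 1


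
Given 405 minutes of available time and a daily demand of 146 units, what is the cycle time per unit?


Cycle time = available time / demand
= 405 / 146
= 2.77 min/unit


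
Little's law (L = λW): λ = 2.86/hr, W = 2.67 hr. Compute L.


Little's law: L = λ × W
= 2.86 × 2.67
= 7.64


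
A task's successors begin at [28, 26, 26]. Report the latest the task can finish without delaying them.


LF = min of all successor start times
Successors start at: [28, 26, 26]
LF = min(28, 26, 26)
= 26


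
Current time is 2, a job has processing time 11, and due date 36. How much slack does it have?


Slack = due - current_time - processing
= 36 - 2 - 11
= 23


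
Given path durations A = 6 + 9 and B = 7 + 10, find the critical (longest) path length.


Path A: 6 + 9 = 15
Path B: 7 + 10 = 17
Critical path = longest = max(15, 17)
= 17 (Path B)


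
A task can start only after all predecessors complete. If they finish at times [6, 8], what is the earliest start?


ES = max of all predecessor completion times
Predecessors: [6, 8]
ES = max(6, 8)
= 8


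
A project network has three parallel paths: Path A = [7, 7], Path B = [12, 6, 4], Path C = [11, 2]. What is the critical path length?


Path A: 7 + 7 = 14
Path B: 12 + 6 + 4 = 22
Path C: 11 + 2 = 13
Critical path = longest = max(14, 22, 13)
= 22 (Path B)


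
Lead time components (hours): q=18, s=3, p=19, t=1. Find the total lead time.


Lead time = queue + setup + processing + transit
= 18 + 3 + 19 + 1
= 41 hours


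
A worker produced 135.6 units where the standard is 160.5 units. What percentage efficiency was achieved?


Efficiency = (actual / standard) × 100
= (135.6 / 160.5) × 100
= 84.5%


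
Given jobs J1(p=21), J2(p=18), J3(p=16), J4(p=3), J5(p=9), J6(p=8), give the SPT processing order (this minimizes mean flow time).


SPT: sort by shortest processing time
  J4: p=3
  J6: p=8
  J5: p=9
  J3: p=16
  J2: p=18
  J1: p=21
Order: J4 → J6 → J5 → J3 → J2 → J1


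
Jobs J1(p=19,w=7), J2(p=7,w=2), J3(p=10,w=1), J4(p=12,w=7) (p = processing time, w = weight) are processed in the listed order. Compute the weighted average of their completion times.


Completion times:
  J1: C=19, w×C=7×19=133
  J2: C=26, w×C=2×26=52
  J3: C=36, w×C=1×36=36
  J4: C=48, w×C=7×48=336
Sum w×C = 557
Sum w = 17
Weighted avg = 557/17
= 32.76


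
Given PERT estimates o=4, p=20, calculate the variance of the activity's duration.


σ² = ((p - o) / 6)² = (p - o)² / 36
= (20 - 4)² / 36
= 16² / 36
= 256 / 36
= 7.1111


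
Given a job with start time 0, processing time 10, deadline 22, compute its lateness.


Completion = 0 + 10 = 10
Lateness = C - d = 10 - 22
= -12


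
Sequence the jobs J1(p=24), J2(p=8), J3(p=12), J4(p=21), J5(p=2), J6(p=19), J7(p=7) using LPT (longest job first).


LPT: sort by longest processing time first
  J1: p=24
  J4: p=21
  J6: p=19
  J3: p=12
  J2: p=8
  J7: p=7
  J5: p=2
Order: J1 → J4 → J6 → J3 → J2 → J7 → J5


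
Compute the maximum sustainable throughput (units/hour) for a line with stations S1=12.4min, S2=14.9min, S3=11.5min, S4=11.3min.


Bottleneck = longest station time
Station times: [12.4, 14.9, 11.5, 11.3]
Max = 14.9 min
Rate = 60 / 14.9
= 4.03 units/hour (bottleneck: 14.9min)


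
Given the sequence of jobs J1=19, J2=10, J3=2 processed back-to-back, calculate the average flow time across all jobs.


Completion times:
  J1: completes at 19
  J2: completes at 29
  J3: completes at 31
Sum = 79
Average = 79/3
= 26.33


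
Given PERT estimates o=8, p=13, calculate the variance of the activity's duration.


σ² = ((p - o) / 6)² = (p - o)² / 36
= (13 - 8)² / 36
= 5² / 36
= 25 / 36
= 0.6944


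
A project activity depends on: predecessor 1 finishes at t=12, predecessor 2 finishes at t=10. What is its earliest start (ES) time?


ES = max of all predecessor completion times
Predecessors: [12, 10]
ES = max(12, 10)
= 12


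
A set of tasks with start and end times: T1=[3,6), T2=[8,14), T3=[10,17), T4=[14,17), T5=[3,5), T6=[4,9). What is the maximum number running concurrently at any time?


Check each time point for overlaps:
  t=4: 3 tasks active (T1, T5, T6)
Max concurrent = 3


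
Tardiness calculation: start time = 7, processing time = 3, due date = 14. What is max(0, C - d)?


Completion = start + processing = 7 + 3 = 10
Tardiness = max(0, C - d) = max(0, 10 - 14)
= max(0, -4)
= 0


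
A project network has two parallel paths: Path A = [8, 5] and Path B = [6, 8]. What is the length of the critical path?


Path A: 8 + 5 = 13
Path B: 6 + 8 = 14
Critical path = longest = max(13, 14)
= 14 (Path B)


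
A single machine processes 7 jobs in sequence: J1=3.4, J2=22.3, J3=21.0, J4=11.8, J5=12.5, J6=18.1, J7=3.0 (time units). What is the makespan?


Sequential makespan: sum all processing times
= 3.4 + 22.3 + 21.0 + 11.8 + 12.5 + 18.1 + 3.0
= 92.1 time units


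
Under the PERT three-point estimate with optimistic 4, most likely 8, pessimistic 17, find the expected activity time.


te = (o + 4m + p) / 6
= (4 + 4×8 + 17) / 6
= (4 + 32 + 17) / 6
= 53 / 6
= 8.83


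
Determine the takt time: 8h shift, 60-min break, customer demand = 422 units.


Available = 8×60 - 60 = 420 min
Takt time = 420 / 422
= 1.00 min/unit


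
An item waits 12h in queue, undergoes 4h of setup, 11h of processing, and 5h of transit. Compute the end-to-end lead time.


Lead time = queue + setup + processing + transit
= 12 + 4 + 11 + 5
= 32 hours


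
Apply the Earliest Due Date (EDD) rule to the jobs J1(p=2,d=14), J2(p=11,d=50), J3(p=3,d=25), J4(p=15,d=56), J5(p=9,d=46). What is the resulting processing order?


EDD: sort by earliest due date
  J1: d=14, p=2
  J3: d=25, p=3
  J5: d=46, p=9
  J2: d=50, p=11
  J4: d=56, p=15
Order: J1 → J3 → J5 → J2 → J4


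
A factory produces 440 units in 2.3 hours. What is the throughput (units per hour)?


Throughput = units / time
= 440 / 2.3
= 191.3 units/hour


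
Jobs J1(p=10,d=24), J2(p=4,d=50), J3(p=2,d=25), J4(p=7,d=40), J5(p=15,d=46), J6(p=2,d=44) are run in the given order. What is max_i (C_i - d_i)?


Lateness per job (L = C - d):
  J1: C=10, d=24, L=-14
  J2: C=14, d=50, L=-36
  J3: C=16, d=25, L=-9
  J4: C=23, d=40, L=-17
  J5: C=38, d=46, L=-8
  J6: C=40, d=44, L=-4
Lmax = max(-14, -36, -9, -17, -8, -4)
= -4


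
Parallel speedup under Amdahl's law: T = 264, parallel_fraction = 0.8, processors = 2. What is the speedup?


Amdahl's law: T_p = T × ((1-p) + p/N)
= 264 × ((1-0.8) + 0.8/2)
= 264 × (0.20 + 0.4000)
= 264 × 0.6000
= 158.40
Speedup = 264/158.40
= 1.67×


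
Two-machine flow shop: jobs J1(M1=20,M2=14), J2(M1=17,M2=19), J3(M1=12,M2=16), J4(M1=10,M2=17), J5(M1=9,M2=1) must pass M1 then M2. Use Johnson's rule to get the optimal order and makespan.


Johnson's rule:
Group 1 (M1≤M2, sort by M1): ['J4', 'J3', 'J2']
Group 2 (M1>M2, sort desc M2): ['J1', 'J5']
Sequence: J4 → J3 → J2 → J1 → J5
Makespan calculation:
  J4: M1 done=10, M2 done=27
  J3: M1 done=22, M2 done=43
  J2: M1 done=39, M2 done=62
  J1: M1 done=59, M2 done=76
  J5: M1 done=68, M2 done=77
= Sequence: J4 → J3 → J2 → J1 → J5, Makespan: 77


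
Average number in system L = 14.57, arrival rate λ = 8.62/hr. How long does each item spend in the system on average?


Little's law: L = λW → W = L / λ
= 14.57 / 8.62
= 1.69 hours


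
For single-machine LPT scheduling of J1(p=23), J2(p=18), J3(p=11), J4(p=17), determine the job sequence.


LPT: sort by longest processing time first
  J1: p=23
  J2: p=18
  J4: p=17
  J3: p=11
Order: J1 → J2 → J4 → J3


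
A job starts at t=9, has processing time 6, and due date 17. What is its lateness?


Completion = 9 + 6 = 15
Lateness = C - d = 15 - 17
= -2


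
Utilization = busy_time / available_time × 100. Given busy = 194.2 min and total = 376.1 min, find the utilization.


Utilization = busy / total × 100
= 194.2 / 376.1 × 100
= 51.6%


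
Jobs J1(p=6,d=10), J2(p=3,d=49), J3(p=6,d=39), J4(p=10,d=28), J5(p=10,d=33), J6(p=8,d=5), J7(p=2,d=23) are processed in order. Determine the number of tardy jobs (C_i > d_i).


Completion vs due date:
  J1: C=6, d=10 → on time
  J2: C=9, d=49 → on time
  J3: C=15, d=39 → on time
  J4: C=25, d=28 → on time
  J5: C=35, d=33 → TARDY
  J6: C=43, d=5 → TARDY
  J7: C=45, d=23 → TARDY
Tardy jobs: J5, J6, J7
Count = 3


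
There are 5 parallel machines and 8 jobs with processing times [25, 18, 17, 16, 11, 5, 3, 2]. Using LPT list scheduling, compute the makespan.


Jobs (LPT sorted): [25, 18, 17, 16, 11, 5, 3, 2]
Machines: 5
  J=25 → Machine 1 (load: 0+25=25)
  J=18 → Machine 2 (load: 0+18=18)
  J=17 → Machine 3 (load: 0+17=17)
  J=16 → Machine 4 (load: 0+16=16)
  J=11 → Machine 5 (load: 0+11=11)
  J=5 → Machine 5 (load: 11+5=16)
  J=3 → Machine 4 (load: 16+3=19)
  J=2 → Machine 5 (load: 16+2=18)
Machine loads: [25, 18, 17, 19, 18]
Makespan = max = 25 time units


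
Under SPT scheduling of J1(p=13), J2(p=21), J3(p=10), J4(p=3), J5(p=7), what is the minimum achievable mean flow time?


SPT order: J4 → J5 → J3 → J1 → J2
Completion times:
  J4: C=3
  J5: C=10
  J3: C=20
  J1: C=33
  J2: C=54
Sum = 120, n = 5
Mean flow = 120/5
= 24.00


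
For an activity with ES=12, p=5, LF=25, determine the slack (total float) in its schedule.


EF = ES + duration = 12 + 5 = 17
LS = LF - duration = 25 - 5 = 20
Total Float = LF - EF = 25 - 17
(or LS - ES = 20 - 12)
= 8


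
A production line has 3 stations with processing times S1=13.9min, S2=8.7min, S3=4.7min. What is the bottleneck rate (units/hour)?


Bottleneck = longest station time
Station times: [13.9, 8.7, 4.7]
Max = 13.9 min
Rate = 60 / 13.9
= 4.32 units/hour (bottleneck: 13.9min)


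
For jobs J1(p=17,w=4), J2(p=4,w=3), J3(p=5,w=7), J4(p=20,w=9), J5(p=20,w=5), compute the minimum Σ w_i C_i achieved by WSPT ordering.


WSPT order (by p/w): J3 → J2 → J4 → J5 → J1
  J3: C=5, w·C=7×5=35
  J2: C=9, w·C=3×9=27
  J4: C=29, w·C=9×29=261
  J5: C=49, w·C=5×49=245
  J1: C=66, w·C=4×66=264
Σ w·C = 832
= 832


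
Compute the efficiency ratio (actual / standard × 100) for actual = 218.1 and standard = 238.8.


Efficiency = (actual / standard) × 100
= (218.1 / 238.8) × 100
= 91.3%


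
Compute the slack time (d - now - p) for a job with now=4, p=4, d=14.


Slack = due - current_time - processing
= 14 - 4 - 4
= 6


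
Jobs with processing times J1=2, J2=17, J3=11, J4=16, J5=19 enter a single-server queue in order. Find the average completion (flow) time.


Completion times:
  J1: completes at 2
  J2: completes at 19
  J3: completes at 30
  J4: completes at 46
  J5: completes at 65
Sum = 162
Average = 162/5
= 32.40


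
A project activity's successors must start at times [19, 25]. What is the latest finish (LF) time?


LF = min of all successor start times
Successors start at: [19, 25]
LF = min(19, 25)
= 19


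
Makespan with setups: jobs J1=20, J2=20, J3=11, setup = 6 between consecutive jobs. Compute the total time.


Makespan = Σ processing + (n-1) × setup
= (20 + 20 + 11) + (3-1)×6
= 51 + 12
= 63 time units


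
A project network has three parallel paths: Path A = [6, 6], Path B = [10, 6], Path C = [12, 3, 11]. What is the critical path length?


Path A: 6 + 6 = 12
Path B: 10 + 6 = 16
Path C: 12 + 3 + 11 = 26
Critical path = longest = max(12, 16, 26)
= 26 (Path C)


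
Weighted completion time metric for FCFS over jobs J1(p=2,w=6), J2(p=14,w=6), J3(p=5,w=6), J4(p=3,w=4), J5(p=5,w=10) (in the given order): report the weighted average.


Completion times:
  J1: C=2, w×C=6×2=12
  J2: C=16, w×C=6×16=96
  J3: C=21, w×C=6×21=126
  J4: C=24, w×C=4×24=96
  J5: C=29, w×C=10×29=290
Sum w×C = 620
Sum w = 32
Weighted avg = 620/32
= 19.38


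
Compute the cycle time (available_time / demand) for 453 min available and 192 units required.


Cycle time = available time / demand
= 453 / 192
= 2.36 min/unit


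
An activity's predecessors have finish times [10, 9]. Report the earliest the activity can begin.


ES = max of all predecessor completion times
Predecessors: [10, 9]
ES = max(10, 9)
= 10


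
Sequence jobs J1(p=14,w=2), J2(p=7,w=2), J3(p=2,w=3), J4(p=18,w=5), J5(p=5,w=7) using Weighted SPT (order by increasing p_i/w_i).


WSPT (Smith's rule): sort by p/w ascending
  J3: p/w = 2/3 = 0.667
  J5: p/w = 5/7 = 0.714
  J2: p/w = 7/2 = 3.500
  J4: p/w = 18/5 = 3.600
  J1: p/w = 14/2 = 7.000
Order: J3 → J5 → J2 → J4 → J1


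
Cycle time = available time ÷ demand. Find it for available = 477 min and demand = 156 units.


Cycle time = available time / demand
= 477 / 156
= 3.06 min/unit


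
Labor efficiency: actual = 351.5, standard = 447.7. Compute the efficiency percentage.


Efficiency = (actual / standard) × 100
= (351.5 / 447.7) × 100
= 78.5%


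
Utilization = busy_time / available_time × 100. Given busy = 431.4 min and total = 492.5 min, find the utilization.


Utilization = busy / total × 100
= 431.4 / 492.5 × 100
= 87.6%


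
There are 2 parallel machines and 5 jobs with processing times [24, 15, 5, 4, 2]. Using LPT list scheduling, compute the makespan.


Jobs (LPT sorted): [24, 15, 5, 4, 2]
Machines: 2
  J=24 → Machine 1 (load: 0+24=24)
  J=15 → Machine 2 (load: 0+15=15)
  J=5 → Machine 2 (load: 15+5=20)
  J=4 → Machine 2 (load: 20+4=24)
  J=2 → Machine 1 (load: 24+2=26)
Machine loads: [26, 24]
Makespan = max = 26 time units


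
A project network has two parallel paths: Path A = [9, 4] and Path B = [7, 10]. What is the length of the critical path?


Path A: 9 + 4 = 13
Path B: 7 + 10 = 17
Critical path = longest = max(13, 17)
= 17 (Path B)


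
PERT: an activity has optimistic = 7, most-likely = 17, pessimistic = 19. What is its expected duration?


te = (o + 4m + p) / 6
= (7 + 4×17 + 19) / 6
= (7 + 68 + 19) / 6
= 94 / 6
= 15.67


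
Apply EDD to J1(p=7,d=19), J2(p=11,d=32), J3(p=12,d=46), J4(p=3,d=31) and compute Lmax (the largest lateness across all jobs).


EDD order: J1 → J4 → J2 → J3
Completion and lateness:
  J1: C=7, d=19, L=7-19=-12
  J4: C=10, d=31, L=10-31=-21
  J2: C=21, d=32, L=21-32=-11
  J3: C=33, d=46, L=33-46=-13
Lmax = max(-12, -21, -11, -13)
= -11


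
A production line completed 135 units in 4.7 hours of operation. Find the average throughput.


Throughput = units / time
= 135 / 4.7
= 28.7 units/hour


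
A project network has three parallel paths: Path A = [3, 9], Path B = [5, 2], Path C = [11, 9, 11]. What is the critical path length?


Path A: 3 + 9 = 12
Path B: 5 + 2 = 7
Path C: 11 + 9 + 11 = 31
Critical path = longest = max(12, 7, 31)
= 31 (Path C)


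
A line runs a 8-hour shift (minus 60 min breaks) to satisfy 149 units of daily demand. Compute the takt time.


Available = 8×60 - 60 = 420 min
Takt time = 420 / 149
= 2.82 min/unit


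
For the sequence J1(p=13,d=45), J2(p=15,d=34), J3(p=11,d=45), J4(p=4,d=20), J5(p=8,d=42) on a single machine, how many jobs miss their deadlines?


Completion vs due date:
  J1: C=13, d=45 → on time
  J2: C=28, d=34 → on time
  J3: C=39, d=45 → on time
  J4: C=43, d=20 → TARDY
  J5: C=51, d=42 → TARDY
Tardy jobs: J4, J5
Count = 2


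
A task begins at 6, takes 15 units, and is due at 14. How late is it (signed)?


Completion = 6 + 15 = 21
Lateness = C - d = 21 - 14
= 7


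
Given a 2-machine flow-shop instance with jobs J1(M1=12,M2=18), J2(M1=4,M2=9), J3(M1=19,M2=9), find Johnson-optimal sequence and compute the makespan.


Johnson's rule:
Group 1 (M1≤M2, sort by M1): ['J2', 'J1']
Group 2 (M1>M2, sort desc M2): ['J3']
Sequence: J2 → J1 → J3
Makespan calculation:
  J2: M1 done=4, M2 done=13
  J1: M1 done=16, M2 done=34
  J3: M1 done=35, M2 done=44
= Sequence: J2 → J1 → J3, Makespan: 44


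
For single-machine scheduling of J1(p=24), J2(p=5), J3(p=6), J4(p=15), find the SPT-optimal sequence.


SPT: sort by shortest processing time
  J2: p=5
  J3: p=6
  J4: p=15
  J1: p=24
Order: J2 → J3 → J4 → J1


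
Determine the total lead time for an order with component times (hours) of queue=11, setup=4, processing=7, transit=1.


Lead time = queue + setup + processing + transit
= 11 + 4 + 7 + 1
= 23 hours


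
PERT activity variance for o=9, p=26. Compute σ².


σ² = ((p - o) / 6)² = (p - o)² / 36
= (26 - 9)² / 36
= 17² / 36
= 289 / 36
= 8.0278


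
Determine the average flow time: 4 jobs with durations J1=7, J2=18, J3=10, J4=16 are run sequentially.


Completion times:
  J1: completes at 7
  J2: completes at 25
  J3: completes at 35
  J4: completes at 51
Sum = 118
Average = 118/4
= 29.50


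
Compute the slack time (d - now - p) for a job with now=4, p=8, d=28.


Slack = due - current_time - processing
= 28 - 4 - 8
= 16


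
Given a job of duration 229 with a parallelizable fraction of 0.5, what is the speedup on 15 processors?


Amdahl's law: T_p = T × ((1-p) + p/N)
= 229 × ((1-0.5) + 0.5/15)
= 229 × (0.50 + 0.0333)
= 229 × 0.5333
= 122.13
Speedup = 229/122.13
= 1.88×


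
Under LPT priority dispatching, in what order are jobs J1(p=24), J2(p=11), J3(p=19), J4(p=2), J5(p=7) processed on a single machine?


LPT: sort by longest processing time first
  J1: p=24
  J3: p=19
  J2: p=11
  J5: p=7
  J4: p=2
Order: J1 → J3 → J2 → J5 → J4


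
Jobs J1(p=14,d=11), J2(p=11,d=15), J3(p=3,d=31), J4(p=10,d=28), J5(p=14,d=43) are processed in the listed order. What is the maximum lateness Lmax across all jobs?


Lateness per job (L = C - d):
  J1: C=14, d=11, L=3
  J2: C=25, d=15, L=10
  J3: C=28, d=31, L=-3
  J4: C=38, d=28, L=10
  J5: C=52, d=43, L=9
Lmax = max(3, 10, -3, 10, 9)
= 10


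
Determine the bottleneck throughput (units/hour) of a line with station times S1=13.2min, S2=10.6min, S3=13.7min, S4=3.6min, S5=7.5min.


Bottleneck = longest station time
Station times: [13.2, 10.6, 13.7, 3.6, 7.5]
Max = 13.7 min
Rate = 60 / 13.7
= 4.38 units/hour (bottleneck: 13.7min)


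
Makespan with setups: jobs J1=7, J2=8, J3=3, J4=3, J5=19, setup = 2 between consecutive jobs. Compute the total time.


Makespan = Σ processing + (n-1) × setup
= (7 + 8 + 3 + 3 + 19) + (5-1)×2
= 40 + 8
= 48 time units


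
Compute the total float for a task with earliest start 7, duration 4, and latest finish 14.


EF = ES + duration = 7 + 4 = 11
LS = LF - duration = 14 - 4 = 10
Total Float = LF - EF = 14 - 11
(or LS - ES = 10 - 7)
= 3


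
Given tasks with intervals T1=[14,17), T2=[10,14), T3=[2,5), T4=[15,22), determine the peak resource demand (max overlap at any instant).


Check each time point for overlaps:
  t=15: 2 tasks active (T1, T4)
Max concurrent = 2


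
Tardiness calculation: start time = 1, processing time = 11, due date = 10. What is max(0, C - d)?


Completion = start + processing = 1 + 11 = 12
Tardiness = max(0, C - d) = max(0, 12 - 10)
= max(0, 2)
= 2
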